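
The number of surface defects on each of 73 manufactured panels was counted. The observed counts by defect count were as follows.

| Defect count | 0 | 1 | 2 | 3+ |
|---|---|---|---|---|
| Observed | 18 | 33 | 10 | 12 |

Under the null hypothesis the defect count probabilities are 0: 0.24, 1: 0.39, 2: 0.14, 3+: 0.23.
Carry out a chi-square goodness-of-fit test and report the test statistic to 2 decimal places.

Expected counts E_i = n·p_i: 73×0.24 = 17.52, 73×0.39 = 28.47, 73×0.14 = 10.22, 73×0.23 = 16.79.
χ² = (18−17.52)²/17.52 + (33−28.47)²/28.47 + (10−10.22)²/10.22 + (12−16.79)²/16.79
   = 0.013 + 0.721 + 0.005 + 1.367
Sum = 2.11

2.11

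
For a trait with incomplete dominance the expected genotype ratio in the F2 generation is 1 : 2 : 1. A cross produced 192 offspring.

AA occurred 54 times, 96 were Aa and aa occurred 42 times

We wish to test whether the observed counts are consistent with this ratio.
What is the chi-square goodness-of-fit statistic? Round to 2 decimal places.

Ratio total = 4. Expected counts: 192×1/4 = 48, 192×2/4 = 96, 192×1/4 = 48.
AA: (54 − 48)²/48 = 36/48 = 0.750
Aa: (96 − 96)²/96 = 0/96 = 0.000
aa: (42 − 48)²/48 = 36/48 = 0.750
Sum = 1.50

1.50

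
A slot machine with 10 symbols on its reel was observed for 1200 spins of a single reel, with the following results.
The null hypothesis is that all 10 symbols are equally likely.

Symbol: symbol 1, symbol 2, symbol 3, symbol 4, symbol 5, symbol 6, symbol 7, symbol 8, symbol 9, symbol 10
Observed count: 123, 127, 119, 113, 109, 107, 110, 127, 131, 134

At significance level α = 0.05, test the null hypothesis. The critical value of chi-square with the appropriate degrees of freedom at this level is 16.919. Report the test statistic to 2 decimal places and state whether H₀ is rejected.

7.20; do not reject

Under H₀ each category has probability 1/10, so each expected count is 1200/10 = 120.
symbol 1: (123 − 120)²/120 = 9/120 = 0.075
symbol 2: (127 − 120)²/120 = 49/120 = 0.408
symbol 3: (119 − 120)²/120 = 1/120 = 0.008
symbol 4: (113 − 120)²/120 = 49/120 = 0.408
symbol 5: (109 − 120)²/120 = 121/120 = 1.008
symbol 6: (107 − 120)²/120 = 169/120 = 1.408
symbol 7: (110 − 120)²/120 = 100/120 = 0.833
symbol 8: (127 − 120)²/120 = 49/120 = 0.408
symbol 9: (131 − 120)²/120 = 121/120 = 1.008
symbol 10: (134 − 120)²/120 = 196/120 = 1.633
Sum = 7.20
df = 9. Since 7.20 < 16.919, we do not reject H₀.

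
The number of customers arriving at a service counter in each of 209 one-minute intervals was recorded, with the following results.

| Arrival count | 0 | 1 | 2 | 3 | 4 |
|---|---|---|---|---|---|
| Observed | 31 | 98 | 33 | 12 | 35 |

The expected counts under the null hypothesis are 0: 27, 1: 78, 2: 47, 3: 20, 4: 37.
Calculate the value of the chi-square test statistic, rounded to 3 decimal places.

cat         O        E   (O−E)²/E
0          31       27     0.5926
1          98       78     5.1282
2          33       47     4.1702
3          12       20     3.2000
4          35       37     0.1081
Sum = 13.199

13.199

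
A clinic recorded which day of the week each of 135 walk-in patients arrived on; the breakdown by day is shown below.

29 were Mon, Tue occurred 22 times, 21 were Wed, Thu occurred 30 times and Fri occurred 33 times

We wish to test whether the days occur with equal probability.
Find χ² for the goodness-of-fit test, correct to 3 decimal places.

4.074

Expected count for each of the 5 categories: 135/5 = 27.
cat         O        E   (O−E)²/E
Mon        29       27     0.1481
Tue        22       27     0.9259
Wed        21       27     1.3333
Thu        30       27     0.3333
Fri        33       27     1.3333
Sum = 4.074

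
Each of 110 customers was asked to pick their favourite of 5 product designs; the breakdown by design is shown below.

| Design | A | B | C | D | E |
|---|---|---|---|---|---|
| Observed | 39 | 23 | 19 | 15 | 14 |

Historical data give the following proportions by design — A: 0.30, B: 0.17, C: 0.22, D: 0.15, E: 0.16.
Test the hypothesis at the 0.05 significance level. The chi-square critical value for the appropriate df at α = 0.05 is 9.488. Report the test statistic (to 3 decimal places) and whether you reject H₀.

Expected counts E_i = n·p_i: 110×0.30 = 33, 110×0.17 = 18.7, 110×0.22 = 24.2, 110×0.15 = 16.5, 110×0.16 = 17.6.
χ² = (39−33)²/33 + (23−18.7)²/18.7 + (19−24.2)²/24.2 + (15−16.5)²/16.5 + (14−17.6)²/17.6
   = 1.0909 + 0.9888 + 1.1174 + 0.1364 + 0.7364
Sum = 4.070
df = 4. Since 4.070 < 9.488, we do not reject H₀.

4.070; do not reject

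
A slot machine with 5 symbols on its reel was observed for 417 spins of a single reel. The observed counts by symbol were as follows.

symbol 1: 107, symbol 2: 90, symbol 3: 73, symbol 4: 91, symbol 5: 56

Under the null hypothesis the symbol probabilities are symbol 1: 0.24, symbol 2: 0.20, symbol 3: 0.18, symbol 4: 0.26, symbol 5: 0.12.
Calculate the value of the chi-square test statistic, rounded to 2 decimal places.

Expected counts E_i = n·p_i: 417×0.24 = 100.08, 417×0.20 = 83.4, 417×0.18 = 75.06, 417×0.26 = 108.42, 417×0.12 = 50.04.
χ² = (107−100.08)²/100.08 + (90−83.4)²/83.4 + (73−75.06)²/75.06 + (91−108.42)²/108.42 + (56−50.04)²/50.04
   = 0.478 + 0.522 + 0.057 + 2.799 + 0.710
Sum = 4.57

4.57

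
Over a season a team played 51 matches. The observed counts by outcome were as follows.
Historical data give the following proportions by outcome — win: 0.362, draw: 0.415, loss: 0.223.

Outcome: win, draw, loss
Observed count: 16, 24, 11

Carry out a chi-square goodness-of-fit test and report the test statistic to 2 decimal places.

0.72

Expected counts E_i = n·p_i: 51×0.362 = 18.462, 51×0.415 = 21.165, 51×0.223 = 11.373.
χ² = (16−18.462)²/18.462 + (24−21.165)²/21.165 + (11−11.373)²/11.373
   = 0.328 + 0.380 + 0.012
Sum = 0.72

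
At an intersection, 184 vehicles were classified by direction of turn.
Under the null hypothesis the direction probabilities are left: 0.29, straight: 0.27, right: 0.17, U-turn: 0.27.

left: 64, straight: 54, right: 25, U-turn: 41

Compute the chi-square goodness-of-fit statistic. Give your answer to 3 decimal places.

Expected counts E_i = n·p_i: 184×0.29 = 53.36, 184×0.27 = 49.68, 184×0.17 = 31.28, 184×0.27 = 49.68.
cat           O        E   (O−E)²/E
left         64    53.36     2.1216
straight     54    49.68     0.3757
right        25    31.28     1.2608
U-turn       41    49.68     1.5166
Sum = 5.275

5.275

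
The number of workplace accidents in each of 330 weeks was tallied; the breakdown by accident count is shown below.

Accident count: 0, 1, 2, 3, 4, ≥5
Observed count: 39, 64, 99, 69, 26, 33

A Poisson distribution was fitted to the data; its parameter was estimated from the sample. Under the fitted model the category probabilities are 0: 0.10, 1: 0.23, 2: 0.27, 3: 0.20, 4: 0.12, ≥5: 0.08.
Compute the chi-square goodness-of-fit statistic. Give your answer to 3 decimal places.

Expected counts E_i = n·p_i: 330×0.10 = 33, 330×0.23 = 75.9, 330×0.27 = 89.1, 330×0.20 = 66, 330×0.12 = 39.6, 330×0.08 = 26.4.
χ² = (39−33)²/33 + (64−75.9)²/75.9 + (99−89.1)²/89.1 + (69−66)²/66 + (26−39.6)²/39.6 + (33−26.4)²/26.4
   = 1.0909 + 1.8657 + 1.1000 + 0.1364 + 4.6707 + 1.6500
Sum = 10.514

10.514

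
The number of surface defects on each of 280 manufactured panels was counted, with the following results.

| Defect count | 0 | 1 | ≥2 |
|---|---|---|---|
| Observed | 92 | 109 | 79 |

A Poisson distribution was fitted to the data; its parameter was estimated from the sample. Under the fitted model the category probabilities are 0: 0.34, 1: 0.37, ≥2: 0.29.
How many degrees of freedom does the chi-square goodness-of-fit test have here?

1

There are k = 3 categories and 1 parameter estimated from the data, so df = 3 − 1 − 1 = 1.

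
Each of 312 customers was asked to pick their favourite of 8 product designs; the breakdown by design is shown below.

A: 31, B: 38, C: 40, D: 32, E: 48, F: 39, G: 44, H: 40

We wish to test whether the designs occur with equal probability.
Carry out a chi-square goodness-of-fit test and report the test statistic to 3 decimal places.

5.692

Under H₀ each category has probability 1/8, so each expected count is 312/8 = 39.
χ² = (31−39)²/39 + (38−39)²/39 + (40−39)²/39 + (32−39)²/39 + (48−39)²/39 + (39−39)²/39 + (44−39)²/39 + (40−39)²/39
   = 1.6410 + 0.0256 + 0.0256 + 1.2564 + 2.0769 + 0.0000 + 0.6410 + 0.0256
Sum = 5.692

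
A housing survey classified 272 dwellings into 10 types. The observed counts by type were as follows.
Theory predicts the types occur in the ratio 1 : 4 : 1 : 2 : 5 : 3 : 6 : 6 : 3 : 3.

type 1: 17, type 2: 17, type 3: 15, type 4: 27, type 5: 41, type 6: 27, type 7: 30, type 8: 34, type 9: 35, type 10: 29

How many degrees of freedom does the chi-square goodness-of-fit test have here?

9

There are k = 10 categories and no parameters were estimated from the data, so df = 10 − 1 = 9.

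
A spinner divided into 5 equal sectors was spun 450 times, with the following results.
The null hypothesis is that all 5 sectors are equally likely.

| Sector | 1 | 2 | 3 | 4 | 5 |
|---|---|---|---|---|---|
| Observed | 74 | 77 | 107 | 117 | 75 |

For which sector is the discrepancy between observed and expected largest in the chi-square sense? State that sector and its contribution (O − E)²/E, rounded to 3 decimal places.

4, 8.100

Under H₀ each category has probability 1/5, so each expected count is 450/5 = 90.
χ² = (74−90)²/90 + (77−90)²/90 + (107−90)²/90 + (117−90)²/90 + (75−90)²/90
   = 2.8444 + 1.8778 + 3.2111 + 8.1000 + 2.5000
The largest term is for 4: 8.100.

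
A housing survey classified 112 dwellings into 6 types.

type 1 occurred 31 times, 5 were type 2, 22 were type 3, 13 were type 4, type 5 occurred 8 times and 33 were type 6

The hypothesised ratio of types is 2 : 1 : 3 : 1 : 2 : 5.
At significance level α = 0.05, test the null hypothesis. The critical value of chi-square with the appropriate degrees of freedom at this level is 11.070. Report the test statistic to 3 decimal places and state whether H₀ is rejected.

23.704; reject

Ratio total = 14. Expected counts: 112×2/14 = 16, 112×1/14 = 8, 112×3/14 = 24, 112×1/14 = 8, 112×2/14 = 16, 112×5/14 = 40.
cat         O        E   (O−E)²/E
type 1     31       16    14.0625
type 2      5        8     1.1250
type 3     22       24     0.1667
type 4     13        8     3.1250
type 5      8       16     4.0000
type 6     33       40     1.2250
Sum = 23.704
df = 5. Since 23.704 > 11.070, we reject H₀.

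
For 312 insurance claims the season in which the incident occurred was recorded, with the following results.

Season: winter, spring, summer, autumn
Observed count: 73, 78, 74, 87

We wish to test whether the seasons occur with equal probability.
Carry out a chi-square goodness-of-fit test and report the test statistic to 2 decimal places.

Expected count for each of the 4 categories: 312/4 = 78.
χ² = (73−78)²/78 + (78−78)²/78 + (74−78)²/78 + (87−78)²/78
   = 0.321 + 0.000 + 0.205 + 1.038
Sum = 1.56

1.56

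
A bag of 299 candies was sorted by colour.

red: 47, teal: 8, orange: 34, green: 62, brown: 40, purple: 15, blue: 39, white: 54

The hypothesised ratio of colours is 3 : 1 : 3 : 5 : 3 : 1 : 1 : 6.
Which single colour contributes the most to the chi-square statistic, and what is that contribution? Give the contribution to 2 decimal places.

Ratio total = 23. Expected counts: 299×3/23 = 39, 299×1/23 = 13, 299×3/23 = 39, 299×5/23 = 65, 299×3/23 = 39, 299×1/23 = 13, 299×1/23 = 13, 299×6/23 = 78.
red: (47 − 39)²/39 = 64/39 = 1.641
teal: (8 − 13)²/13 = 25/13 = 1.923
orange: (34 − 39)²/39 = 25/39 = 0.641
green: (62 − 65)²/65 = 9/65 = 0.138
brown: (40 − 39)²/39 = 1/39 = 0.026
purple: (15 − 13)²/13 = 4/13 = 0.308
blue: (39 − 13)²/13 = 676/13 = 52.000
white: (54 − 78)²/78 = 576/78 = 7.385
The largest term is for blue: 52.00.

blue, 52.00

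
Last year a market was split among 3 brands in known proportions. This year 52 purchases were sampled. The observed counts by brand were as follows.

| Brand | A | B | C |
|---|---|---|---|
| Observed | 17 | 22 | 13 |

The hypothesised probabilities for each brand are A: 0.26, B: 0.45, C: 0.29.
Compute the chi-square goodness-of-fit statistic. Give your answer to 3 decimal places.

Expected counts E_i = n·p_i: 52×0.26 = 13.52, 52×0.45 = 23.4, 52×0.29 = 15.08.
χ² = (17−13.52)²/13.52 + (22−23.4)²/23.4 + (13−15.08)²/15.08
   = 0.8957 + 0.0838 + 0.2869
Sum = 1.266

1.266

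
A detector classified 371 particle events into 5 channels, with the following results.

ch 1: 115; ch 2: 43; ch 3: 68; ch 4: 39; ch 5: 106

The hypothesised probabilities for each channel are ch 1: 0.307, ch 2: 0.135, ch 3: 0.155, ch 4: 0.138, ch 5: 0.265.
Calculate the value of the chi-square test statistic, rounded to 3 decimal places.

6.435

Expected counts E_i = n·p_i: 371×0.307 = 113.897, 371×0.135 = 50.085, 371×0.155 = 57.505, 371×0.138 = 51.198, 371×0.265 = 98.315.
χ² = (115−113.897)²/113.897 + (43−50.085)²/50.085 + (68−57.505)²/57.505 + (39−51.198)²/51.198 + (106−98.315)²/98.315
   = 0.0107 + 1.0022 + 1.9154 + 2.9062 + 0.6007
Sum = 6.435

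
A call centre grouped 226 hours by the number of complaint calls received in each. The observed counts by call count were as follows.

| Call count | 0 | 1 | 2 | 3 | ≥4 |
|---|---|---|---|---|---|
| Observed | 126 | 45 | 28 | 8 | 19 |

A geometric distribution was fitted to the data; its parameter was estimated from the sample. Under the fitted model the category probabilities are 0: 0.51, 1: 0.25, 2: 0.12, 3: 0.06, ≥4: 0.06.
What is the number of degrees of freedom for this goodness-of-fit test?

There are k = 5 categories and 1 parameter estimated from the data, so df = 5 − 1 − 1 = 3.

3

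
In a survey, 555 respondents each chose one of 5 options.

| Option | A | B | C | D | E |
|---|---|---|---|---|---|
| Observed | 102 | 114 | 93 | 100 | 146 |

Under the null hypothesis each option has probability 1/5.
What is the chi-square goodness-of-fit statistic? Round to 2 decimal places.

Expected count for each of the 5 categories: 555/5 = 111.
χ² = (102−111)²/111 + (114−111)²/111 + (93−111)²/111 + (100−111)²/111 + (146−111)²/111
   = 0.730 + 0.081 + 2.919 + 1.090 + 11.036
Sum = 15.86

15.86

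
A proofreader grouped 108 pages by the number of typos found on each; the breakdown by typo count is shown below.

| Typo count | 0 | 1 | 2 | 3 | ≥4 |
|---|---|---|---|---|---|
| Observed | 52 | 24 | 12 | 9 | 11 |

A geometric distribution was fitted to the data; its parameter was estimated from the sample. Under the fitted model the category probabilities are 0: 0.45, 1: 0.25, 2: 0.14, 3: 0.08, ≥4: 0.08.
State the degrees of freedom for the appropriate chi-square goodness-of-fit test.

3

There are k = 5 categories and 1 parameter estimated from the data, so df = 5 − 1 − 1 = 3.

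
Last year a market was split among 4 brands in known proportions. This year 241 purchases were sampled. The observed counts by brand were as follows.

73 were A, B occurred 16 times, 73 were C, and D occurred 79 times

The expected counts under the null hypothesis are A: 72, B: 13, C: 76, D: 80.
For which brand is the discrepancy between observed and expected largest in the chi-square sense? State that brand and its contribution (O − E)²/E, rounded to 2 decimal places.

cat         O        E   (O−E)²/E
A          73       72      0.014
B          16       13      0.692
C          73       76      0.118
D          79       80      0.013
The largest term is for B: 0.69.

B, 0.69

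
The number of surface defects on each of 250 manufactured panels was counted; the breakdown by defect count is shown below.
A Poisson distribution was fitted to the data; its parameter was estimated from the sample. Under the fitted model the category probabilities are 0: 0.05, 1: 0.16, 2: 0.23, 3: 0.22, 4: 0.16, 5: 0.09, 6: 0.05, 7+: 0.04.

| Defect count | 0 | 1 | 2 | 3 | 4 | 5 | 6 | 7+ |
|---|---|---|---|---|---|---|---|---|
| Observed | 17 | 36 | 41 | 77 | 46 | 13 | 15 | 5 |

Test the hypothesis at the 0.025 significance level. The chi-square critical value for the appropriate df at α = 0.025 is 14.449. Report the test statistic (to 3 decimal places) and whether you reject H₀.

Expected counts E_i = n·p_i: 250×0.05 = 12.5, 250×0.16 = 40, 250×0.23 = 57.5, 250×0.22 = 55, 250×0.16 = 40, 250×0.09 = 22.5, 250×0.05 = 12.5, 250×0.04 = 10.
0: (17 − 12.5)²/12.5 = 20.25/12.5 = 1.6200
1: (36 − 40)²/40 = 16/40 = 0.4000
2: (41 − 57.5)²/57.5 = 272.25/57.5 = 4.7348
3: (77 − 55)²/55 = 484/55 = 8.8000
4: (46 − 40)²/40 = 36/40 = 0.9000
5: (13 − 22.5)²/22.5 = 90.25/22.5 = 4.0111
6: (15 − 12.5)²/12.5 = 6.25/12.5 = 0.5000
7+: (5 − 10)²/10 = 25/10 = 2.5000
Sum = 23.466
df = 6. Since 23.466 > 14.449, we reject H₀.

23.466; reject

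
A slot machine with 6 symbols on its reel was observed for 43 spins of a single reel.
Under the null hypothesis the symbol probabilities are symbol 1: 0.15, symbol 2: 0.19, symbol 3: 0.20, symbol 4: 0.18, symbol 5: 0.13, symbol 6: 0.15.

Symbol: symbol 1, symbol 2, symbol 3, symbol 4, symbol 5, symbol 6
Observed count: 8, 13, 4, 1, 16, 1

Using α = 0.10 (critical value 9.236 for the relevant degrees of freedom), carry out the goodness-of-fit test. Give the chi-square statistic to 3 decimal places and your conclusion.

Expected counts E_i = n·p_i: 43×0.15 = 6.45, 43×0.19 = 8.17, 43×0.20 = 8.6, 43×0.18 = 7.74, 43×0.13 = 5.59, 43×0.15 = 6.45.
symbol 1: (8 − 6.45)²/6.45 = 2.4025/6.45 = 0.3725
symbol 2: (13 − 8.17)²/8.17 = 23.3289/8.17 = 2.8554
symbol 3: (4 − 8.6)²/8.6 = 21.16/8.6 = 2.4605
symbol 4: (1 − 7.74)²/7.74 = 45.4276/7.74 = 5.8692
symbol 5: (16 − 5.59)²/5.59 = 108.3681/5.59 = 19.3861
symbol 6: (1 − 6.45)²/6.45 = 29.7025/6.45 = 4.6050
Sum = 35.549
df = 5. Since 35.549 > 9.236, we reject H₀.

35.549; reject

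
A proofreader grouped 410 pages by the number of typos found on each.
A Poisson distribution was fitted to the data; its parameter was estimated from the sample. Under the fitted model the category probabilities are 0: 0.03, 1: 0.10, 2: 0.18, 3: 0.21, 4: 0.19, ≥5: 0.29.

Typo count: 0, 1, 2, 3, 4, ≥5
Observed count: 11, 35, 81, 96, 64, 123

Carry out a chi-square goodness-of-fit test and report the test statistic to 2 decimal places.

5.48

Expected counts E_i = n·p_i: 410×0.03 = 12.3, 410×0.10 = 41, 410×0.18 = 73.8, 410×0.21 = 86.1, 410×0.19 = 77.9, 410×0.29 = 118.9.
0: (11 − 12.3)²/12.3 = 1.69/12.3 = 0.137
1: (35 − 41)²/41 = 36/41 = 0.878
2: (81 − 73.8)²/73.8 = 51.84/73.8 = 0.702
3: (96 − 86.1)²/86.1 = 98.01/86.1 = 1.138
4: (64 − 77.9)²/77.9 = 193.21/77.9 = 2.480
≥5: (123 − 118.9)²/118.9 = 16.81/118.9 = 0.141
Sum = 5.48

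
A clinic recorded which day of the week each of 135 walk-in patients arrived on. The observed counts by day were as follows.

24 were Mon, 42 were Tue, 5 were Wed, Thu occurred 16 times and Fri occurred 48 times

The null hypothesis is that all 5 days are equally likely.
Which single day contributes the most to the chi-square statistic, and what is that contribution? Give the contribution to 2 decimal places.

Expected count for each of the 5 categories: 135/5 = 27.
cat         O        E   (O−E)²/E
Mon        24       27      0.333
Tue        42       27      8.333
Wed         5       27     17.926
Thu        16       27      4.481
Fri        48       27     16.333
The largest term is for Wed: 17.93.

Wed, 17.93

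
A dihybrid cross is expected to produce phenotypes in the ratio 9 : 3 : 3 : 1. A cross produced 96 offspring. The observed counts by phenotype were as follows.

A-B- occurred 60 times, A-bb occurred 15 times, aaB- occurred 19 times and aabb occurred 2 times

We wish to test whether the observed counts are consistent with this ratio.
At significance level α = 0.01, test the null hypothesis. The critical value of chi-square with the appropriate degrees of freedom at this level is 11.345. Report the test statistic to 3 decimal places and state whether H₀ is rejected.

3.889; do not reject

Ratio total = 16. Expected counts: 96×9/16 = 54, 96×3/16 = 18, 96×3/16 = 18, 96×1/16 = 6.
A-B-: (60 − 54)²/54 = 36/54 = 0.6667
A-bb: (15 − 18)²/18 = 9/18 = 0.5000
aaB-: (19 − 18)²/18 = 1/18 = 0.0556
aabb: (2 − 6)²/6 = 16/6 = 2.6667
Sum = 3.889
df = 3. Since 3.889 < 11.345, we do not reject H₀.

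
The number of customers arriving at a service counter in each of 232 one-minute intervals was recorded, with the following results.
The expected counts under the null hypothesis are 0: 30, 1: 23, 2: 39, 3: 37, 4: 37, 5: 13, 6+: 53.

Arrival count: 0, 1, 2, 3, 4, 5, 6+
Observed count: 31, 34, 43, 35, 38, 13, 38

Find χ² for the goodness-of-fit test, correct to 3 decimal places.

10.085

0: (31 − 30)²/30 = 1/30 = 0.0333
1: (34 − 23)²/23 = 121/23 = 5.2609
2: (43 − 39)²/39 = 16/39 = 0.4103
3: (35 − 37)²/37 = 4/37 = 0.1081
4: (38 − 37)²/37 = 1/37 = 0.0270
5: (13 − 13)²/13 = 0/13 = 0.0000
6+: (38 − 53)²/53 = 225/53 = 4.2453
Sum = 10.085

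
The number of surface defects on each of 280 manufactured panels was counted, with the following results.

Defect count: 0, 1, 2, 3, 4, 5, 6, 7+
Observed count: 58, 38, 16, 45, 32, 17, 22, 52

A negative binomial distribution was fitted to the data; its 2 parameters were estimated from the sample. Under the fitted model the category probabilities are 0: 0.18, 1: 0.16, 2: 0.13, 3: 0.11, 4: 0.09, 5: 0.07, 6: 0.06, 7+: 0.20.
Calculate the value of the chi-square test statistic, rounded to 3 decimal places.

Expected counts E_i = n·p_i: 280×0.18 = 50.4, 280×0.16 = 44.8, 280×0.13 = 36.4, 280×0.11 = 30.8, 280×0.09 = 25.2, 280×0.07 = 19.6, 280×0.06 = 16.8, 280×0.20 = 56.
χ² = (58−50.4)²/50.4 + (38−44.8)²/44.8 + (16−36.4)²/36.4 + (45−30.8)²/30.8 + (32−25.2)²/25.2 + (17−19.6)²/19.6 + (22−16.8)²/16.8 + (52−56)²/56
   = 1.1460 + 1.0321 + 11.4330 + 6.5468 + 1.8349 + 0.3449 + 1.6095 + 0.2857
Sum = 24.233

24.233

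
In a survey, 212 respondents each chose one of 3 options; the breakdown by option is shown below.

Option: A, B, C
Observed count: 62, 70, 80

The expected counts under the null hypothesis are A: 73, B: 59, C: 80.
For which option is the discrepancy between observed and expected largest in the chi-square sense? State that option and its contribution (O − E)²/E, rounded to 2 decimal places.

B, 2.05

cat         O        E   (O−E)²/E
A          62       73      1.658
B          70       59      2.051
C          80       80      0.000
The largest term is for B: 2.05.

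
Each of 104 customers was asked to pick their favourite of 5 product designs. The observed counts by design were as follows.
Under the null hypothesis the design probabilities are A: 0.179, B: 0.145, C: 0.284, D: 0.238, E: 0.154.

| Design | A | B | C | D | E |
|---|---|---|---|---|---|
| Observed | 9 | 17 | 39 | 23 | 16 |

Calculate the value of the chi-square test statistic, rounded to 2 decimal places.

Expected counts E_i = n·p_i: 104×0.179 = 18.616, 104×0.145 = 15.08, 104×0.284 = 29.536, 104×0.238 = 24.752, 104×0.154 = 16.016.
χ² = (9−18.616)²/18.616 + (17−15.08)²/15.08 + (39−29.536)²/29.536 + (23−24.752)²/24.752 + (16−16.016)²/16.016
   = 4.967 + 0.244 + 3.032 + 0.124 + 0.000
Sum = 8.37

8.37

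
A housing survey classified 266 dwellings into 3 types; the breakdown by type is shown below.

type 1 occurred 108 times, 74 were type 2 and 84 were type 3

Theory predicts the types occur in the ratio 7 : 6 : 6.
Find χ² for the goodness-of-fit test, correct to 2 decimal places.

Ratio total = 19. Expected counts: 266×7/19 = 98, 266×6/19 = 84, 266×6/19 = 84.
cat         O        E   (O−E)²/E
type 1    108       98      1.020
type 2     74       84      1.190
type 3     84       84      0.000
Sum = 2.21

2.21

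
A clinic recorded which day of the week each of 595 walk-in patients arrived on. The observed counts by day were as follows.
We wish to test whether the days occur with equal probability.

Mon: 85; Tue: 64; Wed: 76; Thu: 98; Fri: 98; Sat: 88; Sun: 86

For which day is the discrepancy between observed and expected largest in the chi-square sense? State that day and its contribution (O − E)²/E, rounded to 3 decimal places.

Under H₀ each category has probability 1/7, so each expected count is 595/7 = 85.
Mon: (85 − 85)²/85 = 0/85 = 0.0000
Tue: (64 − 85)²/85 = 441/85 = 5.1882
Wed: (76 − 85)²/85 = 81/85 = 0.9529
Thu: (98 − 85)²/85 = 169/85 = 1.9882
Fri: (98 − 85)²/85 = 169/85 = 1.9882
Sat: (88 − 85)²/85 = 9/85 = 0.1059
Sun: (86 − 85)²/85 = 1/85 = 0.0118
The largest term is for Tue: 5.188.

Tue, 5.188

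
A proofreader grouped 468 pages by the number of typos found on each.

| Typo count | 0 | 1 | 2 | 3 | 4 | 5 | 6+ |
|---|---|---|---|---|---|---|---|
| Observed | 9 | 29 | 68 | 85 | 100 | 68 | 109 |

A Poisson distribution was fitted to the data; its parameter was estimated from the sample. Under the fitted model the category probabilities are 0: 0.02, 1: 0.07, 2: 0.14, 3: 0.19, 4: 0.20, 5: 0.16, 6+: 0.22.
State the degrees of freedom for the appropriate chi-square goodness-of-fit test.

There are k = 7 categories and 1 parameter estimated from the data, so df = 7 − 1 − 1 = 5.

5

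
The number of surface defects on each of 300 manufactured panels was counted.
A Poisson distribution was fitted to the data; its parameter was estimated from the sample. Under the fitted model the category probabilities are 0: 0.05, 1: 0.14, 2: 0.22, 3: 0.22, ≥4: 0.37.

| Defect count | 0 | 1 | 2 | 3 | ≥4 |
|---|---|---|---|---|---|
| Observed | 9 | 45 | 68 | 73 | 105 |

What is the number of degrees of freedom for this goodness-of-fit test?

There are k = 5 categories and 1 parameter estimated from the data, so df = 5 − 1 − 1 = 3.

3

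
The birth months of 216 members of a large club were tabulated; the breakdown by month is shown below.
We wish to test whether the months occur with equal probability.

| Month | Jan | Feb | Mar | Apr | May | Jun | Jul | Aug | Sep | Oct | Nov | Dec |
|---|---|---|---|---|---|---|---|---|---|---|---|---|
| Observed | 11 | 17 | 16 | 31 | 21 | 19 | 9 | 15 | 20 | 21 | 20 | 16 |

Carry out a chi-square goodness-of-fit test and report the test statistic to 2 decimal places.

19.11

Expected count for each of the 12 categories: 216/12 = 18.
cat         O        E   (O−E)²/E
Jan        11       18      2.722
Feb        17       18      0.056
Mar        16       18      0.222
Apr        31       18      9.389
May        21       18      0.500
Jun        19       18      0.056
Jul         9       18      4.500
Aug        15       18      0.500
Sep        20       18      0.222
Oct        21       18      0.500
Nov        20       18      0.222
Dec        16       18      0.222
Sum = 19.11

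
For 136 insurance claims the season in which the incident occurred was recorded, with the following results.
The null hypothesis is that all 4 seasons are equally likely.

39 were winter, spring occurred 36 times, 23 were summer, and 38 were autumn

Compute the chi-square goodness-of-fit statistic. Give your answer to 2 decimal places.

4.88

Under H₀ each category has probability 1/4, so each expected count is 136/4 = 34.
winter: (39 − 34)²/34 = 25/34 = 0.735
spring: (36 − 34)²/34 = 4/34 = 0.118
summer: (23 − 34)²/34 = 121/34 = 3.559
autumn: (38 − 34)²/34 = 16/34 = 0.471
Sum = 4.88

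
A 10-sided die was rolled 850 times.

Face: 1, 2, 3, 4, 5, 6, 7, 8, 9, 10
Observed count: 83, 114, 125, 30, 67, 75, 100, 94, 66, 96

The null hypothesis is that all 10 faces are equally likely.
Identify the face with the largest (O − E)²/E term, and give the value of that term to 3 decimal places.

4, 35.588

Under H₀ each category has probability 1/10, so each expected count is 850/10 = 85.
1: (83 − 85)²/85 = 4/85 = 0.0471
2: (114 − 85)²/85 = 841/85 = 9.8941
3: (125 − 85)²/85 = 1600/85 = 18.8235
4: (30 − 85)²/85 = 3025/85 = 35.5882
5: (67 − 85)²/85 = 324/85 = 3.8118
6: (75 − 85)²/85 = 100/85 = 1.1765
7: (100 − 85)²/85 = 225/85 = 2.6471
8: (94 − 85)²/85 = 81/85 = 0.9529
9: (66 − 85)²/85 = 361/85 = 4.2471
10: (96 − 85)²/85 = 121/85 = 1.4235
The largest term is for 4: 35.588.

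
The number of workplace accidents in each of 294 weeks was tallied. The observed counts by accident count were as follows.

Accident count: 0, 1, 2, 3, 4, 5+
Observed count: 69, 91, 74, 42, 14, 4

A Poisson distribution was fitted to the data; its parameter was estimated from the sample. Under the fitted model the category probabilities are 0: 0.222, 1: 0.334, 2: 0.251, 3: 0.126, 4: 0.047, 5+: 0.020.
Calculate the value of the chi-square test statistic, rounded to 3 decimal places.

Expected counts E_i = n·p_i: 294×0.222 = 65.268, 294×0.334 = 98.196, 294×0.251 = 73.794, 294×0.126 = 37.044, 294×0.047 = 13.818, 294×0.020 = 5.88.
cat         O        E   (O−E)²/E
0          69   65.268     0.2134
1          91   98.196     0.5273
2          74   73.794     0.0006
3          42   37.044     0.6630
4          14   13.818     0.0024
5+          4     5.88     0.6011
Sum = 2.008

2.008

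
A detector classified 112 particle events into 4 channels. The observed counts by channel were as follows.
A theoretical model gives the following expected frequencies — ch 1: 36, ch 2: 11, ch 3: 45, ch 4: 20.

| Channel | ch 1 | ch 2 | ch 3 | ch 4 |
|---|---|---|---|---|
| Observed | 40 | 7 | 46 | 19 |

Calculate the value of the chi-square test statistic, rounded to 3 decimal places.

ch 1: (40 − 36)²/36 = 16/36 = 0.4444
ch 2: (7 − 11)²/11 = 16/11 = 1.4545
ch 3: (46 − 45)²/45 = 1/45 = 0.0222
ch 4: (19 − 20)²/20 = 1/20 = 0.0500
Sum = 1.971

1.971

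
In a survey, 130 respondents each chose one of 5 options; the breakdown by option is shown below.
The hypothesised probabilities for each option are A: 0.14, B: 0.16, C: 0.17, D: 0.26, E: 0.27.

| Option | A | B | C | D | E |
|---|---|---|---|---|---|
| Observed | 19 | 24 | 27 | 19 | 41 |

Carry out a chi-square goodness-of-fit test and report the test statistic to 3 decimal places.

Expected counts E_i = n·p_i: 130×0.14 = 18.2, 130×0.16 = 20.8, 130×0.17 = 22.1, 130×0.26 = 33.8, 130×0.27 = 35.1.
cat         O        E   (O−E)²/E
A          19     18.2     0.0352
B          24     20.8     0.4923
C          27     22.1     1.0864
D          19     33.8     6.4805
E          41     35.1     0.9917
Sum = 9.086

9.086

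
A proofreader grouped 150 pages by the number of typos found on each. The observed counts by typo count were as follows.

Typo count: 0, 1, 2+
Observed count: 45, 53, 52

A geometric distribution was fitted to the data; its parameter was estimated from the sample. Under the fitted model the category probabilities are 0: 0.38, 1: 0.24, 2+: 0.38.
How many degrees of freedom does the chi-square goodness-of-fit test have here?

There are k = 3 categories and 1 parameter estimated from the data, so df = 3 − 1 − 1 = 1.

1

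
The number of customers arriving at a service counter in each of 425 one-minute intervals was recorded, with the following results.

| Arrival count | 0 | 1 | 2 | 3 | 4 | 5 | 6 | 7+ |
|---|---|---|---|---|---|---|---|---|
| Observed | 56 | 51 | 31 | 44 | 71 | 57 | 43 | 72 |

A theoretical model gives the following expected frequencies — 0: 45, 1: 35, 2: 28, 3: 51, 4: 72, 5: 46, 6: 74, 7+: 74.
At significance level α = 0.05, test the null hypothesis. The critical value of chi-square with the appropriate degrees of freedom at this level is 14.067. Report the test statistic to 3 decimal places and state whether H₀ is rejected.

0: (56 − 45)²/45 = 121/45 = 2.6889
1: (51 − 35)²/35 = 256/35 = 7.3143
2: (31 − 28)²/28 = 9/28 = 0.3214
3: (44 − 51)²/51 = 49/51 = 0.9608
4: (71 − 72)²/72 = 1/72 = 0.0139
5: (57 − 46)²/46 = 121/46 = 2.6304
6: (43 − 74)²/74 = 961/74 = 12.9865
7+: (72 − 74)²/74 = 4/74 = 0.0541
Sum = 26.970
df = 7. Since 26.970 > 14.067, we reject H₀.

26.970; reject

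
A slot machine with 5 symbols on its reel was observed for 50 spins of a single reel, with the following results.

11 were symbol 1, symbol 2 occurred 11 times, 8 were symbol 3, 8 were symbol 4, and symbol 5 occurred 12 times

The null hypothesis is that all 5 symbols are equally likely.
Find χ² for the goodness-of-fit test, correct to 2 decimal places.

1.40

Expected count for each of the 5 categories: 50/5 = 10.
χ² = (11−10)²/10 + (11−10)²/10 + (8−10)²/10 + (8−10)²/10 + (12−10)²/10
   = 0.100 + 0.100 + 0.400 + 0.400 + 0.400
Sum = 1.40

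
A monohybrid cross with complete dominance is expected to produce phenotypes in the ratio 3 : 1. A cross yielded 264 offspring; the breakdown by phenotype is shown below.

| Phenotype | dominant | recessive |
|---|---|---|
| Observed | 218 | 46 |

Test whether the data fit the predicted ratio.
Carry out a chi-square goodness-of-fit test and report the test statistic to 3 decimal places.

Ratio total = 4. Expected counts: 264×3/4 = 198, 264×1/4 = 66.
χ² = (218−198)²/198 + (46−66)²/66
   = 2.0202 + 6.0606
Sum = 8.081

8.081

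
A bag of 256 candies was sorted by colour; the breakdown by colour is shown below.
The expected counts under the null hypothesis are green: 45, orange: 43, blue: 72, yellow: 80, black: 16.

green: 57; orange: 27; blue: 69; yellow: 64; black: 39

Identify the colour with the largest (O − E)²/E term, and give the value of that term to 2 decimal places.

black, 33.06

χ² = (57−45)²/45 + (27−43)²/43 + (69−72)²/72 + (64−80)²/80 + (39−16)²/16
   = 3.200 + 5.953 + 0.125 + 3.200 + 33.063
The largest term is for black: 33.06.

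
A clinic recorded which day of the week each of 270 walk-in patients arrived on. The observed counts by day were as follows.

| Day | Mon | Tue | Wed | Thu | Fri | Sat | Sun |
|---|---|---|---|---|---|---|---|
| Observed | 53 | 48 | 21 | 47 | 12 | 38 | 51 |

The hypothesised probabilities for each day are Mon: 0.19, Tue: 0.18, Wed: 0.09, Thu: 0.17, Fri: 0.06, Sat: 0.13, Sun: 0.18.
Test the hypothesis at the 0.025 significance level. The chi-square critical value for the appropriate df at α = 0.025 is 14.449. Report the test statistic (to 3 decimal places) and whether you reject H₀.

Expected counts E_i = n·p_i: 270×0.19 = 51.3, 270×0.18 = 48.6, 270×0.09 = 24.3, 270×0.17 = 45.9, 270×0.06 = 16.2, 270×0.13 = 35.1, 270×0.18 = 48.6.
χ² = (53−51.3)²/51.3 + (48−48.6)²/48.6 + (21−24.3)²/24.3 + (47−45.9)²/45.9 + (12−16.2)²/16.2 + (38−35.1)²/35.1 + (51−48.6)²/48.6
   = 0.0563 + 0.0074 + 0.4481 + 0.0264 + 1.0889 + 0.2396 + 0.1185
Sum = 1.985
df = 6. Since 1.985 < 14.449, we do not reject H₀.

1.985; do not reject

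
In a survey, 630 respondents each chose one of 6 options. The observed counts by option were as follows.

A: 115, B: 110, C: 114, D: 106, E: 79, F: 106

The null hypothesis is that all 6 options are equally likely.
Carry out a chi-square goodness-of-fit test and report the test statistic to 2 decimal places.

8.42

Expected count for each of the 6 categories: 630/6 = 105.
χ² = (115−105)²/105 + (110−105)²/105 + (114−105)²/105 + (106−105)²/105 + (79−105)²/105 + (106−105)²/105
   = 0.952 + 0.238 + 0.771 + 0.010 + 6.438 + 0.010
Sum = 8.42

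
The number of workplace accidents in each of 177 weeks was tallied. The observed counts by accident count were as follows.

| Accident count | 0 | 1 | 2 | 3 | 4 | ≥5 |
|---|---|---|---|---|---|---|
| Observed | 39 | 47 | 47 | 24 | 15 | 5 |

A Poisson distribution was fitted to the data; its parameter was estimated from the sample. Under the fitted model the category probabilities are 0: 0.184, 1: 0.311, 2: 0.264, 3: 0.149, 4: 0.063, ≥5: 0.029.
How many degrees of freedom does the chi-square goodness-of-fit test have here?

There are k = 6 categories and 1 parameter estimated from the data, so df = 6 − 1 − 1 = 4.

4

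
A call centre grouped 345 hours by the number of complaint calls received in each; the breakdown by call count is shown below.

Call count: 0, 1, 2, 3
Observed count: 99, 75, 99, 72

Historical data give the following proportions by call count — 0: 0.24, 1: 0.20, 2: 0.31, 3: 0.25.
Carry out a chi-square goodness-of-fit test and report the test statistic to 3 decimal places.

6.637

Expected counts E_i = n·p_i: 345×0.24 = 82.8, 345×0.20 = 69, 345×0.31 = 106.95, 345×0.25 = 86.25.
χ² = (99−82.8)²/82.8 + (75−69)²/69 + (99−106.95)²/106.95 + (72−86.25)²/86.25
   = 3.1696 + 0.5217 + 0.5910 + 2.3543
Sum = 6.637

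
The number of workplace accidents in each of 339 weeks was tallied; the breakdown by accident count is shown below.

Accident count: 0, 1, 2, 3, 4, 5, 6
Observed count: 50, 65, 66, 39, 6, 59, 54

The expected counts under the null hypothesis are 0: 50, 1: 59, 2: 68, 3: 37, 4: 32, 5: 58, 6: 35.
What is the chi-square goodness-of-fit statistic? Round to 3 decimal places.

32.234

0: (50 − 50)²/50 = 0/50 = 0.0000
1: (65 − 59)²/59 = 36/59 = 0.6102
2: (66 − 68)²/68 = 4/68 = 0.0588
3: (39 − 37)²/37 = 4/37 = 0.1081
4: (6 − 32)²/32 = 676/32 = 21.1250
5: (59 − 58)²/58 = 1/58 = 0.0172
6: (54 − 35)²/35 = 361/35 = 10.3143
Sum = 32.234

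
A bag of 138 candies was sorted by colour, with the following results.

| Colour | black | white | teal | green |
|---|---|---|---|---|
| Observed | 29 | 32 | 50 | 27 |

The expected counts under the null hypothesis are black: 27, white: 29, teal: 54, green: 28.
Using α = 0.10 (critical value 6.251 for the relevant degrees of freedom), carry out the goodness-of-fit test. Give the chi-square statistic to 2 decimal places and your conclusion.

χ² = (29−27)²/27 + (32−29)²/29 + (50−54)²/54 + (27−28)²/28
   = 0.148 + 0.310 + 0.296 + 0.036
Sum = 0.79
df = 3. Since 0.79 < 6.251, we do not reject H₀.

0.79; do not reject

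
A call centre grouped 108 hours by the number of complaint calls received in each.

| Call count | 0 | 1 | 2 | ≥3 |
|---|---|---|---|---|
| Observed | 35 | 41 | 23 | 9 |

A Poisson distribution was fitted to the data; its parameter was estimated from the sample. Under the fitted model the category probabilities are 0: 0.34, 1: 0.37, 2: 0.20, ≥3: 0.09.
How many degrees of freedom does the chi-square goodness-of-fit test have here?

2

There are k = 4 categories and 1 parameter estimated from the data, so df = 4 − 1 − 1 = 2.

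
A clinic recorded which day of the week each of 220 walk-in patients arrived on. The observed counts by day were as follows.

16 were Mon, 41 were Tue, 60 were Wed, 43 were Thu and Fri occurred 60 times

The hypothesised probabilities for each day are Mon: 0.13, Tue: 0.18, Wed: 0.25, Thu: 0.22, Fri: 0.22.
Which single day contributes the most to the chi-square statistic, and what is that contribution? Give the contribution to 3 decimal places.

Mon, 5.551

Expected counts E_i = n·p_i: 220×0.13 = 28.6, 220×0.18 = 39.6, 220×0.25 = 55, 220×0.22 = 48.4, 220×0.22 = 48.4.
cat         O        E   (O−E)²/E
Mon        16     28.6     5.5510
Tue        41     39.6     0.0495
Wed        60       55     0.4545
Thu        43     48.4     0.6025
Fri        60     48.4     2.7802
The largest term is for Mon: 5.551.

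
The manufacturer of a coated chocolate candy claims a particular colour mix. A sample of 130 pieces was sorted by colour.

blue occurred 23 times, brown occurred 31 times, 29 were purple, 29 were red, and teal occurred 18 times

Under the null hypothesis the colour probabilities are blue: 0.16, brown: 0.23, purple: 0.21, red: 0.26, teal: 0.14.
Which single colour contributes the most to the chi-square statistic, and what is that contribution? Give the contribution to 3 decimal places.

red, 0.682

Expected counts E_i = n·p_i: 130×0.16 = 20.8, 130×0.23 = 29.9, 130×0.21 = 27.3, 130×0.26 = 33.8, 130×0.14 = 18.2.
χ² = (23−20.8)²/20.8 + (31−29.9)²/29.9 + (29−27.3)²/27.3 + (29−33.8)²/33.8 + (18−18.2)²/18.2
   = 0.2327 + 0.0405 + 0.1059 + 0.6817 + 0.0022
The largest term is for red: 0.682.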